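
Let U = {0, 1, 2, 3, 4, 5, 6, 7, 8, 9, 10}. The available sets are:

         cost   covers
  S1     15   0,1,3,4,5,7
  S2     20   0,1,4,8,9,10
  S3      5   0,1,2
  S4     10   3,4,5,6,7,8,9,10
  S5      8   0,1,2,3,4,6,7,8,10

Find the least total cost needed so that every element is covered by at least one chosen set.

S3, S4 cover every element at cost 5 + 10 = 15.
Any cover uses at least 2 sets; among all covering selections none totals below 15.

15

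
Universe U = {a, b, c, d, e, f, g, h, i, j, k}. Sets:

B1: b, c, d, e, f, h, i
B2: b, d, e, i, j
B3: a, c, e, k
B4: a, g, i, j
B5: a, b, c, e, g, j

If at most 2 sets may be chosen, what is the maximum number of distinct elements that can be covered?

10

Choosing B1, B4 covers {a, b, c, d, e, f, g, h, i, j} — 10 elements.
No choice of 2 sets does better; here k is left uncovered.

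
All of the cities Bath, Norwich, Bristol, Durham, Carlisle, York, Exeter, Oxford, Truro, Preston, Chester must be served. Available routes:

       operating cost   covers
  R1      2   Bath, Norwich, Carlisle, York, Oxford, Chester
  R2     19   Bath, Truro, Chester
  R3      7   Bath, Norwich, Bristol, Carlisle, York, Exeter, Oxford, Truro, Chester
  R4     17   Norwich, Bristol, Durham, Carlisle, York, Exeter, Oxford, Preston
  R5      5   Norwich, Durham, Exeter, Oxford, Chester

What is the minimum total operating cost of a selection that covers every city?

R3, R4 cover every city at operating cost 7 + 17 = 24.
Any cover uses at least 2 routes; among all covering selections none totals below 24.
Greedy by coverage-per-operating cost would pick R1, R3, R5, R4 for 31 — worse than the optimum 24.

24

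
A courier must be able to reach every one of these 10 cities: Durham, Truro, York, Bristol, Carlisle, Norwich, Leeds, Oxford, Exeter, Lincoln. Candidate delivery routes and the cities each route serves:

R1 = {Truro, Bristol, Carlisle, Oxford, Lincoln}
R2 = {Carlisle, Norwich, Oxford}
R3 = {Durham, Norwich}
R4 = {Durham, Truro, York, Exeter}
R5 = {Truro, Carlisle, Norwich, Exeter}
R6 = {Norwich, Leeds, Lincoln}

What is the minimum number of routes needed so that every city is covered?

R1, R4, R6 together cover {Durham, Truro, York, Bristol, Carlisle, Norwich, Leeds, Oxford, Exeter, Lincoln} — every city.
No 2 of the 6 routes cover everything (all 15 pairs fall short), so 3 is minimum.

3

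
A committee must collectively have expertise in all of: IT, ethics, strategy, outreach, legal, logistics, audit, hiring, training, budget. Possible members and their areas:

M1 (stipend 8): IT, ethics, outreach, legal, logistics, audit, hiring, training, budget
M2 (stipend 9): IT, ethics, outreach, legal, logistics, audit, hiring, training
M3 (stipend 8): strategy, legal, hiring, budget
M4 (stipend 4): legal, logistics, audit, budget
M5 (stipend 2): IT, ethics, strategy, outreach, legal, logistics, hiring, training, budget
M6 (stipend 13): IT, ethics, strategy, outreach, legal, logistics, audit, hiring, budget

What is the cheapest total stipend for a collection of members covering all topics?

6

M4, M5 cover every topic at stipend 4 + 2 = 6.
Any cover uses at least 2 members; among all covering selections none totals below 6.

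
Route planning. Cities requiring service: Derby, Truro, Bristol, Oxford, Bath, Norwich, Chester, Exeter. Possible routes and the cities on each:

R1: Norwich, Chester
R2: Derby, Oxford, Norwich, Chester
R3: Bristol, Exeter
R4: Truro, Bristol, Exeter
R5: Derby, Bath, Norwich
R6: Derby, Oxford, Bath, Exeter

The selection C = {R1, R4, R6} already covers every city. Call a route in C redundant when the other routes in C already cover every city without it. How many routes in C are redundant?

0

Drop R1: Norwich, Chester uncovered — not redundant.
Drop R4: Truro, Bristol uncovered — not redundant.
Drop R6: Derby, Oxford, Bath uncovered — not redundant.
None of the routes in C is redundant.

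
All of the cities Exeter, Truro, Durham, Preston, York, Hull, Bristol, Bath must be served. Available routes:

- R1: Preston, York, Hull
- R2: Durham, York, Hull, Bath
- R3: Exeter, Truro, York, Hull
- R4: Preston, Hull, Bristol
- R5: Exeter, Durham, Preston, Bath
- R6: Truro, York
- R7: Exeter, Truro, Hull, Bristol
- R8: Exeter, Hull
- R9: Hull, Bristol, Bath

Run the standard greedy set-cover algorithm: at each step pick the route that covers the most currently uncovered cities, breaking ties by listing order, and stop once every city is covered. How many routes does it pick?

3

Pick 1: R2 covers 4 new cities (Durham, York, Hull, Bath).
Pick 2: R7 covers 3 new cities (Exeter, Truro, Bristol).
Pick 3: R1 covers 1 new cities (Preston).
Greedy uses 3 routes.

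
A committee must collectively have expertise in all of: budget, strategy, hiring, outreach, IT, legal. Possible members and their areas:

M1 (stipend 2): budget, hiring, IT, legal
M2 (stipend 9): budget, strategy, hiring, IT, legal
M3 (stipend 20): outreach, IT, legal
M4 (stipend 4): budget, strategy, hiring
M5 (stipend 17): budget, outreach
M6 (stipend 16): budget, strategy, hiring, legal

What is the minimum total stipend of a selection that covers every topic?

23

M1, M4, M5 cover every topic at stipend 2 + 4 + 17 = 23.
Any cover uses at least 2 members; among all covering selections none totals below 23.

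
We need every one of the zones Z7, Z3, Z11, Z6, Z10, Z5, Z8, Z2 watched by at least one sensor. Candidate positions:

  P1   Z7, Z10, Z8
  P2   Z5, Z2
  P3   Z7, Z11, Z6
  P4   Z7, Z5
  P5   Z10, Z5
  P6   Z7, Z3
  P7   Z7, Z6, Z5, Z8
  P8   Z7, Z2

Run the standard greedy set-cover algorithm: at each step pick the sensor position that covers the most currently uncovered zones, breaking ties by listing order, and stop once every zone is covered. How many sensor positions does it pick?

Pick 1: P7 covers 4 new zones (Z7, Z6, Z5, Z8).
Pick 2: P1 covers 1 new zones (Z10).
Pick 3: P2 covers 1 new zones (Z2).
Pick 4: P3 covers 1 new zones (Z11).
Pick 5: P6 covers 1 new zones (Z3).
Greedy uses 5 sensor positions. (The true minimum is 4.)

5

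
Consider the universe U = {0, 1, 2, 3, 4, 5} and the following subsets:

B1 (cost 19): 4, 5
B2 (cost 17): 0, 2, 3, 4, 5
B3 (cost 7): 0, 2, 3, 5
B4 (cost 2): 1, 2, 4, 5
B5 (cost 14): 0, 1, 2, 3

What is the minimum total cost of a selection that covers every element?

9

B3, B4 cover every element at cost 7 + 2 = 9.
Any cover uses at least 2 sets; among all covering selections none totals below 9.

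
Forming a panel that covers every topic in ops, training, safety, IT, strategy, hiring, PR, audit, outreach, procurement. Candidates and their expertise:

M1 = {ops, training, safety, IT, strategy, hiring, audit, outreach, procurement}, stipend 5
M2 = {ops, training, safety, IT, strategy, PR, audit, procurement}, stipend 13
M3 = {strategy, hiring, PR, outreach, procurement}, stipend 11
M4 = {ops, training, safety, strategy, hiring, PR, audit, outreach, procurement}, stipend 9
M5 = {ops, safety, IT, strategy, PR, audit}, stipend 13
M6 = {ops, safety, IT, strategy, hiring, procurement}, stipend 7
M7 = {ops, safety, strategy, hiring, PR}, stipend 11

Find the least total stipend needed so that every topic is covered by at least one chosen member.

14

M1, M4 cover every topic at stipend 5 + 9 = 14.
Any cover uses at least 2 members; among all covering selections none totals below 14.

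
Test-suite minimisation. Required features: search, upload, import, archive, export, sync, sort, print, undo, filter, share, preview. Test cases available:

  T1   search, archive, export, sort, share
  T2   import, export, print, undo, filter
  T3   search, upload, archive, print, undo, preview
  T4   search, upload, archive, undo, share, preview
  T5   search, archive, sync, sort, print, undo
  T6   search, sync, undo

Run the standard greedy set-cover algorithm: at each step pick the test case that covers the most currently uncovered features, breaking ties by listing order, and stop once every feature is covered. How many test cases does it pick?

4

Pick 1: T3 covers 6 new features (search, upload, archive, print, undo, preview).
Pick 2: T1 covers 3 new features (export, sort, share).
Pick 3: T2 covers 2 new features (import, filter).
Pick 4: T5 covers 1 new features (sync).
Greedy uses 4 test cases. (The true minimum is 3.)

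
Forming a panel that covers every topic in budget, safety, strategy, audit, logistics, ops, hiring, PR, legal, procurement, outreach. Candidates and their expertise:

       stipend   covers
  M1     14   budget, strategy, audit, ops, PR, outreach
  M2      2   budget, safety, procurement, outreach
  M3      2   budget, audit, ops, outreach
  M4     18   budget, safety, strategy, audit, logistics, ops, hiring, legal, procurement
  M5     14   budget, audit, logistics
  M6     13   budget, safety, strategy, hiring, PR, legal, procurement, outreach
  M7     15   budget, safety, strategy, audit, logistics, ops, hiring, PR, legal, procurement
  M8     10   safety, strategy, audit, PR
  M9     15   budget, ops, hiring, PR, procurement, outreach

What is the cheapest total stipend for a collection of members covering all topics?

17

M2, M7 cover every topic at stipend 2 + 15 = 17.
Any cover uses at least 2 members; among all covering selections none totals below 17.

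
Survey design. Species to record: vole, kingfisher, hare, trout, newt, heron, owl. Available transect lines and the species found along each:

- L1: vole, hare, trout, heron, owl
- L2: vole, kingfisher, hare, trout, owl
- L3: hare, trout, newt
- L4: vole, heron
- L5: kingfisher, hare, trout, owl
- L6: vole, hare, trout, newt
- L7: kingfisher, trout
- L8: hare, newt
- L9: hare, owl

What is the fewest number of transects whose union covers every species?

L1, L2, L3 together cover {vole, kingfisher, hare, trout, newt, heron, owl} — every species.
No 2 of the 9 transects cover everything (all 36 pairs fall short), so 3 is minimum.

3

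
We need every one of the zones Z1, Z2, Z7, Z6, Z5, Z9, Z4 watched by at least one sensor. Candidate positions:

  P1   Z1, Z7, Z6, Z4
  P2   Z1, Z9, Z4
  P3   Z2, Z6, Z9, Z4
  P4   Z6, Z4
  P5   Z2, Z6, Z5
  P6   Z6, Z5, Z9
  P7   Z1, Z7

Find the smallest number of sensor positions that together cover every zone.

3

P1, P2, P5 together cover {Z1, Z2, Z7, Z6, Z5, Z9, Z4} — every zone.
No 2 of the 7 sensor positions cover everything (all 21 pairs fall short), so 3 is minimum.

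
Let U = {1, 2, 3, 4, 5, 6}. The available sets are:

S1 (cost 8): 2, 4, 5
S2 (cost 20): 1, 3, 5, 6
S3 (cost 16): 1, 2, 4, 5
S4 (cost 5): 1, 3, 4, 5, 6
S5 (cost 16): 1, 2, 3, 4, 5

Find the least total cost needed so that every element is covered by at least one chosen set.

S1, S4 cover every element at cost 8 + 5 = 13.
Any cover uses at least 2 sets; among all covering selections none totals below 13.

13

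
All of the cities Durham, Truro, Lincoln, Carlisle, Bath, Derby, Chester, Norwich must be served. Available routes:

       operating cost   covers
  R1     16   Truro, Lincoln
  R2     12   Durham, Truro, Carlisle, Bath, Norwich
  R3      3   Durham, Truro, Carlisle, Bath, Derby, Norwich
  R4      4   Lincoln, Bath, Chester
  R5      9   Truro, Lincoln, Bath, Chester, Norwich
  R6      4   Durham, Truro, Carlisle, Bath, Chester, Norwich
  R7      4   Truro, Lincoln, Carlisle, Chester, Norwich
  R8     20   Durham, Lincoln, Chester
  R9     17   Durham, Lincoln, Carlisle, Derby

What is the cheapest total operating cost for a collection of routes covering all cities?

R3, R4 cover every city at operating cost 3 + 4 = 7.
Any cover uses at least 2 routes; among all covering selections none totals below 7.

7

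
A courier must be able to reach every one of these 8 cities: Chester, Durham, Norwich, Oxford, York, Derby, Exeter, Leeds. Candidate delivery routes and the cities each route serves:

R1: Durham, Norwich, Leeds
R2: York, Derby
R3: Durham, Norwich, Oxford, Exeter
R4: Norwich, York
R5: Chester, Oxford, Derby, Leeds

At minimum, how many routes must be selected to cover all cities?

R2, R3, R5 together cover {Chester, Durham, Norwich, Oxford, York, Derby, Exeter, Leeds} — every city.
No 2 of the 5 routes cover everything (all 10 pairs fall short), so 3 is minimum.

3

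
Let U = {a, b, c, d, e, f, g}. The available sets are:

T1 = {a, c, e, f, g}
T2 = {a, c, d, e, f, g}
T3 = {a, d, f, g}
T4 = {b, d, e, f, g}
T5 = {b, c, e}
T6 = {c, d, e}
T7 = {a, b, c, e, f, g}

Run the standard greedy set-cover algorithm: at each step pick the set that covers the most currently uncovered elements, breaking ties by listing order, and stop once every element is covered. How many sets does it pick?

Pick 1: T2 covers 6 new elements (a, c, d, e, f, g).
Pick 2: T4 covers 1 new elements (b).
Greedy uses 2 sets.

2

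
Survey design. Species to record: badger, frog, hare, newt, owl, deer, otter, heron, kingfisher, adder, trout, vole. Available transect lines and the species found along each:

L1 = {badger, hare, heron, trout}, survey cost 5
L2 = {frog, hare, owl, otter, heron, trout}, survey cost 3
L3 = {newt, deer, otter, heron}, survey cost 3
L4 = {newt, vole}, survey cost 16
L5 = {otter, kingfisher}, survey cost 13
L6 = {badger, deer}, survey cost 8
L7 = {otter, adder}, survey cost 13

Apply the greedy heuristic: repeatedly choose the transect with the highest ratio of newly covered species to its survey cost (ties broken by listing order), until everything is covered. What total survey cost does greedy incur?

Pick 1: L2 adds 6 new (frog, hare, owl, otter, heron, trout) at survey cost 3 (ratio 6/3).
Pick 2: L3 adds 2 new (newt, deer) at survey cost 3 (ratio 2/3).
Pick 3: L1 adds 1 new (badger) at survey cost 5 (ratio 1/5).
Pick 4: L5 adds 1 new (kingfisher) at survey cost 13 (ratio 1/13).
Pick 5: L7 adds 1 new (adder) at survey cost 13 (ratio 1/13).
Pick 6: L4 adds 1 new (vole) at survey cost 16 (ratio 1/16).
Greedy total survey cost: 3 + 3 + 5 + 13 + 13 + 16 = 53.

53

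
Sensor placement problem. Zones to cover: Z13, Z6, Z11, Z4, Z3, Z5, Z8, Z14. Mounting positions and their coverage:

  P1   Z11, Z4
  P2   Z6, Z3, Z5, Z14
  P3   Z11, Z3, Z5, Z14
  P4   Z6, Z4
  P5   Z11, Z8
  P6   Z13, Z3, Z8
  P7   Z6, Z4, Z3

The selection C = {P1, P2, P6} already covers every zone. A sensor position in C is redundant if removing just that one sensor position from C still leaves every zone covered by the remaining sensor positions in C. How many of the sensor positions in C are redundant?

0

Drop P1: Z11, Z4 uncovered — not redundant.
Drop P2: Z6, Z5, Z14 uncovered — not redundant.
Drop P6: Z13, Z8 uncovered — not redundant.
None of the sensor positions in C is redundant.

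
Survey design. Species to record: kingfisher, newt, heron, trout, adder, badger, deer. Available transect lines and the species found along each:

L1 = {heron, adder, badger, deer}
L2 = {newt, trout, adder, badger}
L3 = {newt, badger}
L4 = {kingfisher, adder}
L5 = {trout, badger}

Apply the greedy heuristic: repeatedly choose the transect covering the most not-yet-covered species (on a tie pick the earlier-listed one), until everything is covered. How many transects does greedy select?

3

Pick 1: L1 covers 4 new species (heron, adder, badger, deer).
Pick 2: L2 covers 2 new species (newt, trout).
Pick 3: L4 covers 1 new species (kingfisher).
Greedy uses 3 transects.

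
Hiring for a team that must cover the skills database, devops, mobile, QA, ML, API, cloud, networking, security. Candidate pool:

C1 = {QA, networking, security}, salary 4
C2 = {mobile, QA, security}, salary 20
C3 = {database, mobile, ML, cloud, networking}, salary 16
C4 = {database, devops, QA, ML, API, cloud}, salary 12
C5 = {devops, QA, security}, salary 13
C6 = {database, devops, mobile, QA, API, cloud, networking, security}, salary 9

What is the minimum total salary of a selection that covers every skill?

21

C4, C6 cover every skill at salary 12 + 9 = 21.
Any cover uses at least 2 candidates; among all covering selections none totals below 21.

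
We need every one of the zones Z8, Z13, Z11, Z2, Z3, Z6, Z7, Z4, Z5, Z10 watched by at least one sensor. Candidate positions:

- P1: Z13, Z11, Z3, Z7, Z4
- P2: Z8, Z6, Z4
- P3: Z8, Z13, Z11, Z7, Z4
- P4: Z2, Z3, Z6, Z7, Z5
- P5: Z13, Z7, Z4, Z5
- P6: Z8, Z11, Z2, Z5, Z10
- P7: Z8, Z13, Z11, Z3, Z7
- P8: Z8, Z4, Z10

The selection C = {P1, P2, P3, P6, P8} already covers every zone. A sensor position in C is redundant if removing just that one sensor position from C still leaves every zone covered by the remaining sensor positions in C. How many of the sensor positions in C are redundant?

Drop P1: Z3 uncovered — not redundant.
Drop P2: Z6 uncovered — not redundant.
Drop P3: the rest still cover every zone — redundant.
Drop P6: Z2, Z5 uncovered — not redundant.
Drop P8: the rest still cover every zone — redundant.
2 redundant: P3, P8.

2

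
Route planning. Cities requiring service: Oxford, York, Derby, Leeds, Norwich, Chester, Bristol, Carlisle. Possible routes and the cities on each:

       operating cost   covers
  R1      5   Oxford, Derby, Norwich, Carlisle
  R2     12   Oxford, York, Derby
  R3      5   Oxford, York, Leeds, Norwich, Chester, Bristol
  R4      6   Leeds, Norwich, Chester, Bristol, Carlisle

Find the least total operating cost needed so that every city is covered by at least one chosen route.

R1, R3 cover every city at operating cost 5 + 5 = 10.
Any cover uses at least 2 routes; among all covering selections none totals below 10.

10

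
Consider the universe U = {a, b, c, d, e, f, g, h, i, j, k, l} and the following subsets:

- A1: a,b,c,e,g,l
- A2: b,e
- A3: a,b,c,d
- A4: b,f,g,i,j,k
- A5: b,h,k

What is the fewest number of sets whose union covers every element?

4

A1, A3, A4, A5 together cover {a, b, c, d, e, f, g, h, i, j, k, l} — every element.
No 3 of the 5 sets cover everything (all 10 triples fall short), so 4 is minimum.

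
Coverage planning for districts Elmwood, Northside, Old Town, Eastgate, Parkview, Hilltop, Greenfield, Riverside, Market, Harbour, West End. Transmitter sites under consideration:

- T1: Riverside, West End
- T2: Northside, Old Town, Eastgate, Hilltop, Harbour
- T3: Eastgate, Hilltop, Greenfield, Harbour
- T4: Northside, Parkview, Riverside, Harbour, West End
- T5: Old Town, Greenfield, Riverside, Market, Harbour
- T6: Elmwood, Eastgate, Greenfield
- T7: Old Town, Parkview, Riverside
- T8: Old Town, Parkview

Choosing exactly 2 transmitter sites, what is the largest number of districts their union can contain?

Choosing T2, T4 covers {Northside, Old Town, Eastgate, Parkview, Hilltop, Riverside, Harbour, West End} — 8 districts.
No choice of 2 transmitter sites does better; here Elmwood, Greenfield, Market are left uncovered.

8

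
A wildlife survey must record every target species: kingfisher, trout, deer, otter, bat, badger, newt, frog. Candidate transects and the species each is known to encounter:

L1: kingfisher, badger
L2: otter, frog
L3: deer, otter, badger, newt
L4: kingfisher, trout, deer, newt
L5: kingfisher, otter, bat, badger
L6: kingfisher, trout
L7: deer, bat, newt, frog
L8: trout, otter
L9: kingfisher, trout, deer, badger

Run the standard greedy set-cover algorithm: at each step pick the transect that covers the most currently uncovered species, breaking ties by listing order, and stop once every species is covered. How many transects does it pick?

Pick 1: L3 covers 4 new species (deer, otter, badger, newt).
Pick 2: L4 covers 2 new species (kingfisher, trout).
Pick 3: L7 covers 2 new species (bat, frog).
Greedy uses 3 transects.

3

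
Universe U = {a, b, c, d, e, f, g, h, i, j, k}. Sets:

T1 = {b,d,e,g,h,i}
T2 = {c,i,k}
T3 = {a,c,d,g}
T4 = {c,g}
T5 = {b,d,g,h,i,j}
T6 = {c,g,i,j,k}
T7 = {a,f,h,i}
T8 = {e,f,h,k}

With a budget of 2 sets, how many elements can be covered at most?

Choosing T1, T6 covers {b, c, d, e, g, h, i, j, k} — 9 elements.
No choice of 2 sets does better; here a, f are left uncovered.

9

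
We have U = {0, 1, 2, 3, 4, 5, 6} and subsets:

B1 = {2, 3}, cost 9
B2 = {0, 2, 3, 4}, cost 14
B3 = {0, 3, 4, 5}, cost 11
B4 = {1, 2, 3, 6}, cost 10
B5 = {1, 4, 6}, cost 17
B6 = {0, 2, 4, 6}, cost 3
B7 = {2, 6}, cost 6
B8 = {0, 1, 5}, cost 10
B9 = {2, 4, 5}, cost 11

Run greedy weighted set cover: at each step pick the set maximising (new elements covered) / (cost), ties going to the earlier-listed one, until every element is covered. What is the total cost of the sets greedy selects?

23

Pick 1: B6 adds 4 new (0, 2, 4, 6) at cost 3 (ratio 4/3).
Pick 2: B4 adds 2 new (1, 3) at cost 10 (ratio 2/10).
Pick 3: B8 adds 1 new (5) at cost 10 (ratio 1/10).
Greedy total cost: 3 + 10 + 10 = 23. (The true optimum is 21, so greedy overshoots here.)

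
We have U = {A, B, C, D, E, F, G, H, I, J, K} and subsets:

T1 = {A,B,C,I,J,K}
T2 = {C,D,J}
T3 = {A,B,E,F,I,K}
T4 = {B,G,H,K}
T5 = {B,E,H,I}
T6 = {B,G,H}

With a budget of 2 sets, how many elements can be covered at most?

9

Choosing T2, T3 covers {A, B, C, D, E, F, I, J, K} — 9 elements.
No choice of 2 sets does better; here G, H are left uncovered.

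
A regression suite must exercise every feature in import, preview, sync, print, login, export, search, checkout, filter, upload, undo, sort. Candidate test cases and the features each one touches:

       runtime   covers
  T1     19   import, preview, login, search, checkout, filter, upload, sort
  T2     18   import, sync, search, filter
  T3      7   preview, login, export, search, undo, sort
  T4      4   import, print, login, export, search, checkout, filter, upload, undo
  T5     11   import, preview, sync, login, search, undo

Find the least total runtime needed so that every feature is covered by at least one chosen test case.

T3, T4, T5 cover every feature at runtime 7 + 4 + 11 = 22.
Any cover uses at least 3 test cases; among all covering selections none totals below 22.

22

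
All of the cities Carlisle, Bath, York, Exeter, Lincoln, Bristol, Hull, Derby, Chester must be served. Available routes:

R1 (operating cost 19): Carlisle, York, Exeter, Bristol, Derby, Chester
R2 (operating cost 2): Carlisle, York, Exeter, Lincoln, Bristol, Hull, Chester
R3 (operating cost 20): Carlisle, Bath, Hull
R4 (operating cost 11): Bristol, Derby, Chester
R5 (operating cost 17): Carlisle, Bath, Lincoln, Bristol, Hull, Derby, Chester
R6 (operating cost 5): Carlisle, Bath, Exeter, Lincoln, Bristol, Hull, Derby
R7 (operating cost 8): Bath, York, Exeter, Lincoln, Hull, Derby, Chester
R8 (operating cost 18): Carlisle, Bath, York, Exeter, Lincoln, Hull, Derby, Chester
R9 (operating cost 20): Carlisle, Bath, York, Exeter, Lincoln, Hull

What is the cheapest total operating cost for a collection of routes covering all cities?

R2, R6 cover every city at operating cost 2 + 5 = 7.
Any cover uses at least 2 routes; among all covering selections none totals below 7.

7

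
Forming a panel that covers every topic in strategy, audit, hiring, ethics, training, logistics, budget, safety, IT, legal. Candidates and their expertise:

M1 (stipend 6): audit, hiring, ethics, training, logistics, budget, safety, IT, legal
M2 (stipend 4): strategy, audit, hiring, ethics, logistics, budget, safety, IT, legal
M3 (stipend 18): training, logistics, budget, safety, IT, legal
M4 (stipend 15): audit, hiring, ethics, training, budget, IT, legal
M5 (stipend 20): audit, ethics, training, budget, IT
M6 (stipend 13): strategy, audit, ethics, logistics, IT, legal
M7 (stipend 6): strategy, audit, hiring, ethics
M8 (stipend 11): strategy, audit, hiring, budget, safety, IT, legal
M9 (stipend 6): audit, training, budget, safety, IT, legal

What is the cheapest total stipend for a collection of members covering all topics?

M1, M2 cover every topic at stipend 6 + 4 = 10.
Any cover uses at least 2 members; among all covering selections none totals below 10.

10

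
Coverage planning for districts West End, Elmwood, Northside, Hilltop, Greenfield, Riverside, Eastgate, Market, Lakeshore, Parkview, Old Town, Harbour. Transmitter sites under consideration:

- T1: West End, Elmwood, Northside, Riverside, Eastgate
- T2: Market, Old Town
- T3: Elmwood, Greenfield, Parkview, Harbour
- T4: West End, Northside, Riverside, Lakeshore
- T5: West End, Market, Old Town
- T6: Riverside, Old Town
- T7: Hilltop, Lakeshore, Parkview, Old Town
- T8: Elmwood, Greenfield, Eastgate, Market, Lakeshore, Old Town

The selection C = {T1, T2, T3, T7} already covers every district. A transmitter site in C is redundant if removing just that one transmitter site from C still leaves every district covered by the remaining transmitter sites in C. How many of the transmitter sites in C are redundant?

Drop T1: West End, Northside, Riverside, Eastgate uncovered — not redundant.
Drop T2: Market uncovered — not redundant.
Drop T3: Greenfield, Harbour uncovered — not redundant.
Drop T7: Hilltop, Lakeshore uncovered — not redundant.
None of the transmitter sites in C is redundant.

0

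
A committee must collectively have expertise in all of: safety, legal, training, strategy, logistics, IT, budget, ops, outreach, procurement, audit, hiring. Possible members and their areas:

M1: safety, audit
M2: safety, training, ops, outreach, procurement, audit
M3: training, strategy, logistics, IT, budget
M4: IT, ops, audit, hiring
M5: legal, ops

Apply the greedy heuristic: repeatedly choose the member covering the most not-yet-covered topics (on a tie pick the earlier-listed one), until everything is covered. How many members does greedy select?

4

Pick 1: M2 covers 6 new topics (safety, training, ops, outreach, procurement, audit).
Pick 2: M3 covers 4 new topics (strategy, logistics, IT, budget).
Pick 3: M4 covers 1 new topics (hiring).
Pick 4: M5 covers 1 new topics (legal).
Greedy uses 4 members.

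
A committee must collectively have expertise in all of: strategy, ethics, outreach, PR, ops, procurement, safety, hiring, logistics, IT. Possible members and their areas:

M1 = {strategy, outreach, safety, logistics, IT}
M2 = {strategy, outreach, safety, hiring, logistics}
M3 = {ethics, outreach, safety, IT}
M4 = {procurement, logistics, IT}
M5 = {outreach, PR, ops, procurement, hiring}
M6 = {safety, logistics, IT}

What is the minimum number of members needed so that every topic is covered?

M1, M3, M5 together cover {strategy, ethics, outreach, PR, ops, procurement, safety, hiring, logistics, IT} — every topic.
No 2 of the 6 members cover everything (all 15 pairs fall short), so 3 is minimum.

3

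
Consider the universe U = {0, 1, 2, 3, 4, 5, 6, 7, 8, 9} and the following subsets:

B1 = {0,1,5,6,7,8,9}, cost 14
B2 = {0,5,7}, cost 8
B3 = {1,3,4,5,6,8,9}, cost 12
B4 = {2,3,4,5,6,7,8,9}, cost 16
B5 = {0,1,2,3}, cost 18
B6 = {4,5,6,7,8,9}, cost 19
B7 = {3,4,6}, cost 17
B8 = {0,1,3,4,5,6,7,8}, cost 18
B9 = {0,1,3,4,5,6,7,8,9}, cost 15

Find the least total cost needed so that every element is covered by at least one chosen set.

B1, B4 cover every element at cost 14 + 16 = 30.
Any cover uses at least 2 sets; among all covering selections none totals below 30.
Greedy by coverage-per-cost would pick B9, B4 for 31 — worse than the optimum 30.

30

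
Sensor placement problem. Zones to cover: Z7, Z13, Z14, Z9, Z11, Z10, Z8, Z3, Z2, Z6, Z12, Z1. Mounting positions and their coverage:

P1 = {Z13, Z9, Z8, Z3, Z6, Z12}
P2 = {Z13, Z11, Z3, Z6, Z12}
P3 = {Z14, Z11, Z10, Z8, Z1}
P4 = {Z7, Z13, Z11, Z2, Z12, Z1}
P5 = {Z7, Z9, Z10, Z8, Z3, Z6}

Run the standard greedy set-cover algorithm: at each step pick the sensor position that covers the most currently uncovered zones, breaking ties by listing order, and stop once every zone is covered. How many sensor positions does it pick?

Pick 1: P1 covers 6 new zones (Z13, Z9, Z8, Z3, Z6, Z12).
Pick 2: P3 covers 4 new zones (Z14, Z11, Z10, Z1).
Pick 3: P4 covers 2 new zones (Z7, Z2).
Greedy uses 3 sensor positions.

3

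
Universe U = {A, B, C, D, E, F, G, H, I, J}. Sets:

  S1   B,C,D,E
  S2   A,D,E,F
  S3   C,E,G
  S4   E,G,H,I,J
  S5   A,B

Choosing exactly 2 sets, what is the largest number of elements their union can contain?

Choosing S1, S4 covers {B, C, D, E, G, H, I, J} — 8 elements.
No choice of 2 sets does better; here A, F are left uncovered.

8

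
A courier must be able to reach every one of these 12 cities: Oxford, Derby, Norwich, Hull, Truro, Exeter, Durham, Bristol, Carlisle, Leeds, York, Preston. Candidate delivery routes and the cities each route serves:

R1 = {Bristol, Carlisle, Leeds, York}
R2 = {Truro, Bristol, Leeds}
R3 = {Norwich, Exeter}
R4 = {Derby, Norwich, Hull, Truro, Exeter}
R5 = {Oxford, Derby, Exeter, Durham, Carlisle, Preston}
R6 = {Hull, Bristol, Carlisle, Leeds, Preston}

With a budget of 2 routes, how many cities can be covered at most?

9

Choosing R1, R4 covers {Derby, Norwich, Hull, Truro, Exeter, Bristol, Carlisle, Leeds, York} — 9 cities.
No choice of 2 routes does better; here Oxford, Durham, Preston are left uncovered.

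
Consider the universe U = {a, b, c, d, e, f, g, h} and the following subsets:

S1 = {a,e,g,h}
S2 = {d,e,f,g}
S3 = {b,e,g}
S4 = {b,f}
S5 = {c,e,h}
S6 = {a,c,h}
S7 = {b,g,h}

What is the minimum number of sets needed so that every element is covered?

S2, S3, S6 together cover {a, b, c, d, e, f, g, h} — every element.
No 2 of the 7 sets cover everything (all 21 pairs fall short), so 3 is minimum.

3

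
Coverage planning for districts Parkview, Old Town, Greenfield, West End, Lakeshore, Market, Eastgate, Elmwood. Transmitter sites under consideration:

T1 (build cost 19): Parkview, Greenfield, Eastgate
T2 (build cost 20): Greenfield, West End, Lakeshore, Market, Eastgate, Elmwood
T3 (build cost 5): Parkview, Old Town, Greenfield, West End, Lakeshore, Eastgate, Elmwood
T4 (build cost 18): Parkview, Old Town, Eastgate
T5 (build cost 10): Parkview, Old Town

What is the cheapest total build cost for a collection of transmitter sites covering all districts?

25

T2, T3 cover every district at build cost 20 + 5 = 25.
Any cover uses at least 2 transmitter sites; among all covering selections none totals below 25.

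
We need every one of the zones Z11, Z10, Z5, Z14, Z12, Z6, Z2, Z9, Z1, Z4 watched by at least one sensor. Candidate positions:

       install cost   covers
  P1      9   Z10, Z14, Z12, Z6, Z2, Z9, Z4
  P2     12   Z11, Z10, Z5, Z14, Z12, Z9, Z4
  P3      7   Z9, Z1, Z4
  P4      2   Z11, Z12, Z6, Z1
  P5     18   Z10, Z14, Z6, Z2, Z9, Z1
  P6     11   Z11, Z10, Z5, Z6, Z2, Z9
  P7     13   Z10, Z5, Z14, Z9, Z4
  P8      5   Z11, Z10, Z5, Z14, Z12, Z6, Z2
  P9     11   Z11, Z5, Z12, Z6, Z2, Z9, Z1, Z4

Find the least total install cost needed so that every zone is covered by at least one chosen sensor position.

P3, P8 cover every zone at install cost 7 + 5 = 12.
Any cover uses at least 2 sensor positions; among all covering selections none totals below 12.
Greedy by coverage-per-install cost would pick P4, P8, P3 for 14 — worse than the optimum 12.

12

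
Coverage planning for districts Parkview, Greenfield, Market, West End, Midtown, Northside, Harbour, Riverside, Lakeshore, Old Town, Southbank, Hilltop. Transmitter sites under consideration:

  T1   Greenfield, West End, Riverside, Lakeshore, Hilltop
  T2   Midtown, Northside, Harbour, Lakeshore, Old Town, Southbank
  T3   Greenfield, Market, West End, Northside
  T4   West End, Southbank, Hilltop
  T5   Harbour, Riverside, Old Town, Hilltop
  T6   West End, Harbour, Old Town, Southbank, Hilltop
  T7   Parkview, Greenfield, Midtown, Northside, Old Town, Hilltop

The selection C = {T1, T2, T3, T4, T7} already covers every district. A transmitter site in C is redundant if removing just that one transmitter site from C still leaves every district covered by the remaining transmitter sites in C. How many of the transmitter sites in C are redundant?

1

Drop T1: Riverside uncovered — not redundant.
Drop T2: Harbour uncovered — not redundant.
Drop T3: Market uncovered — not redundant.
Drop T4: the rest still cover every district — redundant.
Drop T7: Parkview uncovered — not redundant.
1 redundant: T4.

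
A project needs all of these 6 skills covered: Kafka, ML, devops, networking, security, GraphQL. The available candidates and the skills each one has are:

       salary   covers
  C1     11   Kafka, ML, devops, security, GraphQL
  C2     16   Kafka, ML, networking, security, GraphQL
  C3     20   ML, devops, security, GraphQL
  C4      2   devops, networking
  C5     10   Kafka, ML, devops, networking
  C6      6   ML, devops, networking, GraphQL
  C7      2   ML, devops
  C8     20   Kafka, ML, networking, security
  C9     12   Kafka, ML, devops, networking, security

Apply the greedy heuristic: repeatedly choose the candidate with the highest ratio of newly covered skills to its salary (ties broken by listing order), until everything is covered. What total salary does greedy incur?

Pick 1: C4 adds 2 new (devops, networking) at salary 2 (ratio 2/2).
Pick 2: C7 adds 1 new (ML) at salary 2 (ratio 1/2).
Pick 3: C1 adds 3 new (Kafka, security, GraphQL) at salary 11 (ratio 3/11).
Greedy total salary: 2 + 2 + 11 = 15. (The true optimum is 13, so greedy overshoots here.)

15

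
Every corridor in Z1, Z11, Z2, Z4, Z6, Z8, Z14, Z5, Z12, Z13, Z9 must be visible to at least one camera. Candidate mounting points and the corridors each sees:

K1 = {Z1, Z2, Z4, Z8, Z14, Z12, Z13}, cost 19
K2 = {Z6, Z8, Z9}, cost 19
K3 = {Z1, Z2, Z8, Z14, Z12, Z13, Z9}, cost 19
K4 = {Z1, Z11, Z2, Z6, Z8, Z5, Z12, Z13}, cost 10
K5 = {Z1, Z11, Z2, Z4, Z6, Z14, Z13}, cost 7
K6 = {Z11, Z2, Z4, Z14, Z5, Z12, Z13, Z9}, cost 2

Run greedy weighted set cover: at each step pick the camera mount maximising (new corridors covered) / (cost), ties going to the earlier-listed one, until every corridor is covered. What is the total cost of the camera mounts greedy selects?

Pick 1: K6 adds 8 new (Z11, Z2, Z4, Z14, Z5, Z12, Z13, Z9) at cost 2 (ratio 8/2).
Pick 2: K4 adds 3 new (Z1, Z6, Z8) at cost 10 (ratio 3/10).
Greedy total cost: 2 + 10 = 12.

12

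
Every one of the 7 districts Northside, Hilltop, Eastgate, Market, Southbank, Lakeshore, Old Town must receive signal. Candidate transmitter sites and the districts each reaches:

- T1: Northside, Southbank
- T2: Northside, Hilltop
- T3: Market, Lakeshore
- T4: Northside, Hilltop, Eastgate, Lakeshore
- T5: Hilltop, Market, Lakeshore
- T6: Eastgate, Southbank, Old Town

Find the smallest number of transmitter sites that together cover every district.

3

T1, T5, T6 together cover {Northside, Hilltop, Eastgate, Market, Southbank, Lakeshore, Old Town} — every district.
No 2 of the 6 transmitter sites cover everything (all 15 pairs fall short), so 3 is minimum.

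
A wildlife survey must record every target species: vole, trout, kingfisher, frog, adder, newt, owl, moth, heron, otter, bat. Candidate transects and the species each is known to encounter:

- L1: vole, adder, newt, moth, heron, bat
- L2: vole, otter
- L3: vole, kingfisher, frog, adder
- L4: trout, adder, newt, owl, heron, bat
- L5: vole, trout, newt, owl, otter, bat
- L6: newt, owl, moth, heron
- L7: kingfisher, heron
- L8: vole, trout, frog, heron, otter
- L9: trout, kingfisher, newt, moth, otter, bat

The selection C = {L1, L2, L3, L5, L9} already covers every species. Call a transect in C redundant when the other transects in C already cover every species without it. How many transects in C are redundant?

Drop L1: heron uncovered — not redundant.
Drop L2: the rest still cover every species — redundant.
Drop L3: frog uncovered — not redundant.
Drop L5: owl uncovered — not redundant.
Drop L9: the rest still cover every species — redundant.
2 redundant: L2, L9.

2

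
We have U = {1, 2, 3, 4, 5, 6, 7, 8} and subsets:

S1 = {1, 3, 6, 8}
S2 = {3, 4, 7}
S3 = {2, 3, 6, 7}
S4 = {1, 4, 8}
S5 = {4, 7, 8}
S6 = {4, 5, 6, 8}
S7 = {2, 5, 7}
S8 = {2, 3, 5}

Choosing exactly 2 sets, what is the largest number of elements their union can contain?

7

Choosing S1, S7 covers {1, 2, 3, 5, 6, 7, 8} — 7 elements.
No choice of 2 sets does better; here 4 is left uncovered.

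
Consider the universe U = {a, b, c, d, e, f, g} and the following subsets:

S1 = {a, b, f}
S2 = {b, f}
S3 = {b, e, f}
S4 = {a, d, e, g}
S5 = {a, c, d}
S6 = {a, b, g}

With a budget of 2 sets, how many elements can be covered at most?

Choosing S1, S4 covers {a, b, d, e, f, g} — 6 elements.
No choice of 2 sets does better; here c is left uncovered.

6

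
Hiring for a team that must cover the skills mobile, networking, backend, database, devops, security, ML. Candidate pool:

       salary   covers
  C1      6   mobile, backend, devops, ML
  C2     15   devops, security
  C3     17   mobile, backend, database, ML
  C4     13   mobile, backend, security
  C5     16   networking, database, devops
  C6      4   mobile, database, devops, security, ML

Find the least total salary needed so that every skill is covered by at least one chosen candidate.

26

C1, C5, C6 cover every skill at salary 6 + 16 + 4 = 26.
Any cover uses at least 3 candidates; among all covering selections none totals below 26.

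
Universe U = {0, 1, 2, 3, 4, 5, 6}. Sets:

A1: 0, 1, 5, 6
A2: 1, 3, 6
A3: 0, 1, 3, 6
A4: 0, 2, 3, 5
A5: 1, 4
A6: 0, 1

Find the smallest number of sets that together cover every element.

3

A1, A4, A5 together cover {0, 1, 2, 3, 4, 5, 6} — every element.
No 2 of the 6 sets cover everything (all 15 pairs fall short), so 3 is minimum.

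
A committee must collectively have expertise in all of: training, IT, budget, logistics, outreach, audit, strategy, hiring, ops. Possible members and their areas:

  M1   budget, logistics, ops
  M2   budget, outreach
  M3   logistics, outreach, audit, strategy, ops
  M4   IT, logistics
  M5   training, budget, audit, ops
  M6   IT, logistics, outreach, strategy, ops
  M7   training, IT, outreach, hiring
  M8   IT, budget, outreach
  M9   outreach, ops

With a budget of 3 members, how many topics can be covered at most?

Choosing M1, M3, M7 covers {training, IT, budget, logistics, outreach, audit, strategy, hiring, ops} — 9 topics.
That is all 9 topics.

9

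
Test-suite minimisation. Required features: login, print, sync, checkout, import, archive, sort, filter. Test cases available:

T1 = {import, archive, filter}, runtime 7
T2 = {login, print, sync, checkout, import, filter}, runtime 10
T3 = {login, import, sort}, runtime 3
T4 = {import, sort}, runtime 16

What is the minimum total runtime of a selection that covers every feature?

20

T1, T2, T3 cover every feature at runtime 7 + 10 + 3 = 20.
Any cover uses at least 3 test cases; among all covering selections none totals below 20.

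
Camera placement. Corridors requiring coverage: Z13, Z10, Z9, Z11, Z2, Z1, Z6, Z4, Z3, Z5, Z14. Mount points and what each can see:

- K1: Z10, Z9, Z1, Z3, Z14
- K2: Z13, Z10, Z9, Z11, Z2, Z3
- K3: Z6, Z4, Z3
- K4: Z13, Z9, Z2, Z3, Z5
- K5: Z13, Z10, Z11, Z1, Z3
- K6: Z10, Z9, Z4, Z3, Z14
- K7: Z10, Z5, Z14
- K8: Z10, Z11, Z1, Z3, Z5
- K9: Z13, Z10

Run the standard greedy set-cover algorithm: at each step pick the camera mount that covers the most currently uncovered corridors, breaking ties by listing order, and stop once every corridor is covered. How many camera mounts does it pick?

4

Pick 1: K2 covers 6 new corridors (Z13, Z10, Z9, Z11, Z2, Z3).
Pick 2: K1 covers 2 new corridors (Z1, Z14).
Pick 3: K3 covers 2 new corridors (Z6, Z4).
Pick 4: K4 covers 1 new corridors (Z5).
Greedy uses 4 camera mounts.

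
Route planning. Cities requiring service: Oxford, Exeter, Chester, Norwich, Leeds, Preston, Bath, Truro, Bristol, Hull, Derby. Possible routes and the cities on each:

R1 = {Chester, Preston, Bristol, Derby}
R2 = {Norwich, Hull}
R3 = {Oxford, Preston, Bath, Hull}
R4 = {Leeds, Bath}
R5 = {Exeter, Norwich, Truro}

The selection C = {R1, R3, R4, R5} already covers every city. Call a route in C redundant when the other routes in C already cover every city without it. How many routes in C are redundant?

Drop R1: Chester, Bristol, Derby uncovered — not redundant.
Drop R3: Oxford, Hull uncovered — not redundant.
Drop R4: Leeds uncovered — not redundant.
Drop R5: Exeter, Norwich, Truro uncovered — not redundant.
None of the routes in C is redundant.

0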